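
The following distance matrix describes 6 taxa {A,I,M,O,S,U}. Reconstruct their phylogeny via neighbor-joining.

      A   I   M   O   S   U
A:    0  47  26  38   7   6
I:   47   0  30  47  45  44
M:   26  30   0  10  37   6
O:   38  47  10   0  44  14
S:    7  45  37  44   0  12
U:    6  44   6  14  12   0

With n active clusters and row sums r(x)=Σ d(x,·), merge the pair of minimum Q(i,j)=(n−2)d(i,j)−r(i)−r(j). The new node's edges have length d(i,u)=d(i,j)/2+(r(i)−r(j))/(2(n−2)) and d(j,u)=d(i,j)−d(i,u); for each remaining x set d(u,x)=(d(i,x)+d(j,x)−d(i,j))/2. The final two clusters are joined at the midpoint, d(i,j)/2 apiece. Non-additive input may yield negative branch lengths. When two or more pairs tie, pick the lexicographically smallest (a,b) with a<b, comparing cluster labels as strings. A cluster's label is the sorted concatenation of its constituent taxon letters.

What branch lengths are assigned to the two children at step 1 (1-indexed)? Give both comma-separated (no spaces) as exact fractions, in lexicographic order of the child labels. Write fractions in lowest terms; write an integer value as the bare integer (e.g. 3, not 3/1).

step 1: merge (A,S) at d=7, Q=-241; branch lengths A→7/8, S→49/8; new cluster AS
  updated: d(AS,I)=85/2, d(AS,M)=28, d(AS,O)=75/2, d(AS,U)=11/2
step 2: merge (AS,U) at d=11/2, Q=-333/2; branch lengths AS→121/12, U→-55/12; new cluster ASU
  updated: d(ASU,I)=81/2, d(ASU,M)=57/4, d(ASU,O)=23
step 3: merge (ASU,I) at d=81/2, Q=-457/4; branch lengths ASU→165/16, I→483/16; new cluster AISU
  updated: d(AISU,M)=15/8, d(AISU,O)=59/4
step 4: merge (AISU,M) at d=15/8, Q=-213/8; branch lengths AISU→53/16, M→-23/16; new cluster AIMSU
  updated: d(AIMSU,O)=183/16
step 5: merge (AIMSU,O) at d=183/16; branch lengths AIMSU→183/32, O→183/32; new cluster AIMOSU
final tree: (((((A:7/8,S:49/8):121/12,U:-55/12):165/16,I:483/16):53/16,M:-23/16):183/32,O:183/32)
total length: 1061/16

7/8,49/8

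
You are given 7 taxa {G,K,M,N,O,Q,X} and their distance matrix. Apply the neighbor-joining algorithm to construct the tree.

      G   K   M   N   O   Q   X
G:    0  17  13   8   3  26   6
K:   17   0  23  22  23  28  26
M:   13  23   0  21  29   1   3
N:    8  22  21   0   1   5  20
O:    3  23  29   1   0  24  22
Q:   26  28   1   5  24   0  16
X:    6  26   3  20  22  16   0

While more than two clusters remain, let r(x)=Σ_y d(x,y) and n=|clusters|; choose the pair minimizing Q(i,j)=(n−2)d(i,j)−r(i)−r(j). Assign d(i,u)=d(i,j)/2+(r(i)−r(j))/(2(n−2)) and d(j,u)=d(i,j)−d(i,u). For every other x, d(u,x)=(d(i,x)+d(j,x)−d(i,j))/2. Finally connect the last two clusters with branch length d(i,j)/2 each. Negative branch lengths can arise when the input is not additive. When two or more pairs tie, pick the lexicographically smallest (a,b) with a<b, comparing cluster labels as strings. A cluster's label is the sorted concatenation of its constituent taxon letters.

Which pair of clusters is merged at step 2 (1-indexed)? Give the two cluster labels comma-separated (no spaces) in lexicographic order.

MQ,X

1. join M+Q (d=1, Q=-185) ⇒ MQ; edges |M|=-1/2, |Q|=3/2
  updated: d(G,MQ)=19, d(K,MQ)=25, d(MQ,N)=25/2, d(MQ,O)=26, d(MQ,X)=9
2. join MQ+X (d=9, Q=-277/2) ⇒ MQX; edges |MQ|=89/16, |X|=55/16
  updated: d(G,MQX)=8, d(K,MQX)=21, d(MQX,N)=47/4, d(MQX,O)=39/2
3. join N+O (d=1, Q=-345/4) ⇒ NO; edges |N|=-1/8, |O|=9/8
  updated: d(G,NO)=5, d(K,NO)=22, d(MQX,NO)=121/8
4. join G+NO (d=5, Q=-497/8) ⇒ GNO; edges |G|=-17/32, |NO|=177/32
  updated: d(GNO,K)=17, d(GNO,MQX)=145/16
5. join GNO+K (d=17, Q=-753/16) ⇒ GKNO; edges |GNO|=81/32, |K|=463/32
  updated: d(GKNO,MQX)=209/32
6. join GKNO+MQX (d=209/32) ⇒ GKMNOQX; edges |GKNO|=209/64, |MQX|=209/64
final tree: (((G:-17/32,(N:-1/8,O:9/8):177/32):81/32,K:463/32):209/64,((M:-1/2,Q:3/2):89/16,X:55/16):209/64)
total length: 1265/32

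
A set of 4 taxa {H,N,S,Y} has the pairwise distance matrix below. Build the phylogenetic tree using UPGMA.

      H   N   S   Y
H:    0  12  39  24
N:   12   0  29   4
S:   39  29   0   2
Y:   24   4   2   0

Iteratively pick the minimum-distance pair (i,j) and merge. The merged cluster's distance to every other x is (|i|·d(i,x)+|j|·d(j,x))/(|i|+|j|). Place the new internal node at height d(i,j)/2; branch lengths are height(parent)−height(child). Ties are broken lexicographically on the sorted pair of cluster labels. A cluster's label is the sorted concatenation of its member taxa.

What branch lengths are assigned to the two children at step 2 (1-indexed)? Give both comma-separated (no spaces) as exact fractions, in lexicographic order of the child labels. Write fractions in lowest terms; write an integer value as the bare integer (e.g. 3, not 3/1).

1. join S+Y (d=2) ⇒ SY; edges |S|=1, |Y|=1
  updated: d(H,SY)=63/2, d(N,SY)=33/2
2. join H+N (d=12) ⇒ HN; edges |H|=6, |N|=6
  updated: d(HN,SY)=24
3. join HN+SY (d=24) ⇒ HNSY; edges |HN|=6, |SY|=11
final tree: ((H:6,N:6):6,(S:1,Y:1):11)
total length: 31

6,6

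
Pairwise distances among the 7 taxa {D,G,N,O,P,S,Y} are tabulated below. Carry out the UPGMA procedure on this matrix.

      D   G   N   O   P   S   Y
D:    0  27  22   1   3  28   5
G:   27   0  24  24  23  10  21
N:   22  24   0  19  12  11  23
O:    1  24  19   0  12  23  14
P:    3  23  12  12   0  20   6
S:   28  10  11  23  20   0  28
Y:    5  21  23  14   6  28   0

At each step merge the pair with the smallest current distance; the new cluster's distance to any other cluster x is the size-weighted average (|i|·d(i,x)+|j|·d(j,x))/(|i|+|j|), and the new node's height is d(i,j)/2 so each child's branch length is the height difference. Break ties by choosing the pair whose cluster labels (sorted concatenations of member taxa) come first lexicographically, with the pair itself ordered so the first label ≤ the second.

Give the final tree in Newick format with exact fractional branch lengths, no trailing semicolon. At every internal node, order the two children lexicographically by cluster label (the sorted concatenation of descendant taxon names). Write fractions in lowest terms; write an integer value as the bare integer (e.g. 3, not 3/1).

(((D:1/2,O:1/2):15/4,(P:3,Y:3):5/4):7,((G:5,S:5):15/4,N:35/4):5/2)

step 1: merge (D,O) at d=1; branch lengths D→1/2, O→1/2; new cluster DO
  updated: d(DO,G)=51/2, d(DO,N)=41/2, d(DO,P)=15/2, d(DO,S)=51/2, d(DO,Y)=19/2
step 2: merge (P,Y) at d=6; branch lengths P→3, Y→3; new cluster PY
  updated: d(DO,PY)=17/2, d(G,PY)=22, d(N,PY)=35/2, d(PY,S)=24
step 3: merge (DO,PY) at d=17/2; branch lengths DO→15/4, PY→5/4; new cluster DOPY
  updated: d(DOPY,G)=95/4, d(DOPY,N)=19, d(DOPY,S)=99/4
step 4: merge (G,S) at d=10; branch lengths G→5, S→5; new cluster GS
  updated: d(DOPY,GS)=97/4, d(GS,N)=35/2
step 5: merge (GS,N) at d=35/2; branch lengths GS→15/4, N→35/4; new cluster GNS
  updated: d(DOPY,GNS)=45/2
step 6: merge (DOPY,GNS) at d=45/2; branch lengths DOPY→7, GNS→5/2; new cluster DGNOPSY
final tree: (((D:1/2,O:1/2):15/4,(P:3,Y:3):5/4):7,((G:5,S:5):15/4,N:35/4):5/2)
total length: 44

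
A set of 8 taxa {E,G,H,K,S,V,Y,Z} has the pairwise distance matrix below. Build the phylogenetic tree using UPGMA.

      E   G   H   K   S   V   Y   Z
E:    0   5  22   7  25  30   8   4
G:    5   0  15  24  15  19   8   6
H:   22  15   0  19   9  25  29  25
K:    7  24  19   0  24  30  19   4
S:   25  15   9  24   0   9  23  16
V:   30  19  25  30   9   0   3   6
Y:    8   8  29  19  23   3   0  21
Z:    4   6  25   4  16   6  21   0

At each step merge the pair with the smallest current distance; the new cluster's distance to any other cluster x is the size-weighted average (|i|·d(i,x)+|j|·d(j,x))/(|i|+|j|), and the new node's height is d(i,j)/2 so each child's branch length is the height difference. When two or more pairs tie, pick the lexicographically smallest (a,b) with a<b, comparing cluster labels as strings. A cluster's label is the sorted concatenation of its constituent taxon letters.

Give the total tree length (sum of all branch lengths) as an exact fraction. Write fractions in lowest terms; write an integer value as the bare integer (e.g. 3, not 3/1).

2207/48

1. join V+Y (d=3) ⇒ VY; edges |V|=3/2, |Y|=3/2
  updated: d(E,VY)=19, d(G,VY)=27/2, d(H,VY)=27, d(K,VY)=49/2, d(S,VY)=16, d(VY,Z)=27/2
2. join E+Z (d=4) ⇒ EZ; edges |E|=2, |Z|=2
  updated: d(EZ,G)=11/2, d(EZ,H)=47/2, d(EZ,K)=11/2, d(EZ,S)=41/2, d(EZ,VY)=65/4
3. join EZ+G (d=11/2) ⇒ EGZ; edges |EZ|=3/4, |G|=11/4
  updated: d(EGZ,H)=62/3, d(EGZ,K)=35/3, d(EGZ,S)=56/3, d(EGZ,VY)=46/3
4. join H+S (d=9) ⇒ HS; edges |H|=9/2, |S|=9/2
  updated: d(EGZ,HS)=59/3, d(HS,K)=43/2, d(HS,VY)=43/2
5. join EGZ+K (d=35/3) ⇒ EGKZ; edges |EGZ|=37/12, |K|=35/6
  updated: d(EGKZ,HS)=161/8, d(EGKZ,VY)=141/8
6. join EGKZ+VY (d=141/8) ⇒ EGKVYZ; edges |EGKZ|=143/48, |VY|=117/16
  updated: d(EGKVYZ,HS)=247/12
7. join EGKVYZ+HS (d=247/12) ⇒ EGHKSVYZ; edges |EGKVYZ|=71/48, |HS|=139/24
final tree: (((((E:2,Z:2):3/4,G:11/4):37/12,K:35/6):143/48,(V:3/2,Y:3/2):117/16):71/48,(H:9/2,S:9/2):139/24)
total length: 2207/48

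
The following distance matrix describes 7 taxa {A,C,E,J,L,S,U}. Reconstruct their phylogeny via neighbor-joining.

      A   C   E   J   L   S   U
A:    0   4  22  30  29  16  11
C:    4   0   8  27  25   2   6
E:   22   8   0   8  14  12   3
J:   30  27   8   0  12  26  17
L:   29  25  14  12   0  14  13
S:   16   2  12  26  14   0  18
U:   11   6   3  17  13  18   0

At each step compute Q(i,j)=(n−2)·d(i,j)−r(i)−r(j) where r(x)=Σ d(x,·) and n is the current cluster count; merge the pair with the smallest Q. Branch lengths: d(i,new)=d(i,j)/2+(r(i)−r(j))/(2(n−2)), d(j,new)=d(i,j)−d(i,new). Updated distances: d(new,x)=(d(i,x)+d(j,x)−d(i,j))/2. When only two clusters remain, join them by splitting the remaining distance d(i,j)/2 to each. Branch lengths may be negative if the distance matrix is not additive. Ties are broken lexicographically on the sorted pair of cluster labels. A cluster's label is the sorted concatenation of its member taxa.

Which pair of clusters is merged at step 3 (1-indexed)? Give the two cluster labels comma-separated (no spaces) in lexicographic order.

step 1: merge (J,L) at d=12, Q=-167; branch lengths J→73/10, L→47/10; new cluster JL
  updated: d(A,JL)=47/2, d(C,JL)=20, d(E,JL)=5, d(JL,S)=14, d(JL,U)=9
step 2: merge (E,JL) at d=5, Q=-203/2; branch lengths E→-3/16, JL→83/16; new cluster EJL
  updated: d(A,EJL)=81/4, d(C,EJL)=23/2, d(EJL,S)=21/2, d(EJL,U)=7/2
step 3: merge (EJL,U) at d=7/2, Q=-295/4; branch lengths EJL→71/24, U→13/24; new cluster EJLU
  updated: d(A,EJLU)=111/8, d(C,EJLU)=7, d(EJLU,S)=25/2
step 4: merge (A,EJLU) at d=111/8, Q=-79/2; branch lengths A→113/16, EJLU→109/16; new cluster AEJLU
  updated: d(AEJLU,C)=-23/16, d(AEJLU,S)=117/16
step 5: merge (AEJLU,C) at d=-23/16, Q=-63/8; branch lengths AEJLU→31/16, C→-27/8; new cluster ACEJLU
  updated: d(ACEJLU,S)=43/8
step 6: merge (ACEJLU,S) at d=43/8; branch lengths ACEJLU→43/16, S→43/16; new cluster ACEJLSU
final tree: (((A:113/16,((E:-3/16,(J:73/10,L:47/10):83/16):71/24,U:13/24):109/16):31/16,C:-27/8):43/16,S:43/16)
total length: 613/16

EJL,U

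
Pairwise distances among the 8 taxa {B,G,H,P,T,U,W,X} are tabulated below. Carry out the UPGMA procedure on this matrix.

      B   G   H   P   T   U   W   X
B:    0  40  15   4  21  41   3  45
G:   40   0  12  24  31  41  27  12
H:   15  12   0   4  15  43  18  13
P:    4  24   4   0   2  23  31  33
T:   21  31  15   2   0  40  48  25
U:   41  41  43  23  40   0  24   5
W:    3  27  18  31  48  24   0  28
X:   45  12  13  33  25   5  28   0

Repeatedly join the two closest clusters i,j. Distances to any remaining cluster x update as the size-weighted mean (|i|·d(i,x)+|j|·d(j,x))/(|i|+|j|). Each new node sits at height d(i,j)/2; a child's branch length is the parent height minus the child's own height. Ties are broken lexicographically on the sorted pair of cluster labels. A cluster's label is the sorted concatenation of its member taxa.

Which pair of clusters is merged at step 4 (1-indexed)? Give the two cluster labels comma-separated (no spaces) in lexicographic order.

iteration 1: select P,T (d=2); attach at lengths (1, 1); label the merged cluster PT
  updated: d(B,PT)=25/2, d(G,PT)=55/2, d(H,PT)=19/2, d(PT,U)=63/2, d(PT,W)=79/2, d(PT,X)=29
iteration 2: select B,W (d=3); attach at lengths (3/2, 3/2); label the merged cluster BW
  updated: d(BW,G)=67/2, d(BW,H)=33/2, d(BW,PT)=26, d(BW,U)=65/2, d(BW,X)=73/2
iteration 3: select U,X (d=5); attach at lengths (5/2, 5/2); label the merged cluster UX
  updated: d(BW,UX)=69/2, d(G,UX)=53/2, d(H,UX)=28, d(PT,UX)=121/4
iteration 4: select H,PT (d=19/2); attach at lengths (19/4, 15/4); label the merged cluster HPT
  updated: d(BW,HPT)=137/6, d(G,HPT)=67/3, d(HPT,UX)=59/2
iteration 5: select G,HPT (d=67/3); attach at lengths (67/6, 77/12); label the merged cluster GHPT
  updated: d(BW,GHPT)=51/2, d(GHPT,UX)=115/4
iteration 6: select BW,GHPT (d=51/2); attach at lengths (45/4, 19/12); label the merged cluster BGHPTW
  updated: d(BGHPTW,UX)=92/3
iteration 7: select BGHPTW,UX (d=92/3); attach at lengths (31/12, 77/6); label the merged cluster BGHPTUWX
final tree: (((B:3/2,W:3/2):45/4,(G:67/6,(H:19/4,(P:1,T:1):15/4):77/12):19/12):31/12,(U:5/2,X:5/2):77/6)
total length: 193/3

H,PT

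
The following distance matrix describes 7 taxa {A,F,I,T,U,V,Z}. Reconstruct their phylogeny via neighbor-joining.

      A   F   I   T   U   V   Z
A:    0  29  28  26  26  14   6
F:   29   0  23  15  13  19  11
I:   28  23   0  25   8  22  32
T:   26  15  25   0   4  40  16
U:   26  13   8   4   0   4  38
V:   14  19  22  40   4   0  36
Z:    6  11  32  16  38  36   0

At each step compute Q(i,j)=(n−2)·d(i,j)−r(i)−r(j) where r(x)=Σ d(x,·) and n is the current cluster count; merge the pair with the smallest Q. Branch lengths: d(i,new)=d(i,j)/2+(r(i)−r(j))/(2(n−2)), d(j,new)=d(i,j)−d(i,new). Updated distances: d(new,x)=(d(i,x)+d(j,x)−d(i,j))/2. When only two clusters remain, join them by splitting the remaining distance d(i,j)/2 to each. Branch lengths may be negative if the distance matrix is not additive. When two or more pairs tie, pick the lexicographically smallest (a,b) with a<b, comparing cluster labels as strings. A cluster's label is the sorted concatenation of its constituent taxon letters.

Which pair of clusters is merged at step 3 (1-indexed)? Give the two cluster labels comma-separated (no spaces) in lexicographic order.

step 1: merge (A,Z) at d=6, Q=-238; branch lengths A→2, Z→4; new cluster AZ
  updated: d(AZ,F)=17, d(AZ,I)=27, d(AZ,T)=18, d(AZ,U)=29, d(AZ,V)=22
step 2: merge (U,V) at d=4, Q=-149; branch lengths U→-33/8, V→65/8; new cluster UV
  updated: d(AZ,UV)=47/2, d(F,UV)=14, d(I,UV)=13, d(T,UV)=20
step 3: merge (I,UV) at d=13, Q=-239/2; branch lengths I→113/12, UV→43/12; new cluster IUV
  updated: d(AZ,IUV)=75/4, d(F,IUV)=12, d(IUV,T)=16
step 4: merge (AZ,T) at d=18, Q=-267/4; branch lengths AZ→163/16, T→125/16; new cluster ATZ
  updated: d(ATZ,F)=7, d(ATZ,IUV)=67/8
step 5: merge (ATZ,F) at d=7, Q=-219/8; branch lengths ATZ→27/16, F→85/16; new cluster AFTZ
  updated: d(AFTZ,IUV)=107/16
step 6: merge (AFTZ,IUV) at d=107/16; branch lengths AFTZ→107/32, IUV→107/32; new cluster AFITUVZ
final tree: ((((A:2,Z:4):163/16,T:125/16):27/16,F:85/16):107/32,(I:113/12,(U:-33/8,V:65/8):43/12):107/32)
total length: 875/16

I,UV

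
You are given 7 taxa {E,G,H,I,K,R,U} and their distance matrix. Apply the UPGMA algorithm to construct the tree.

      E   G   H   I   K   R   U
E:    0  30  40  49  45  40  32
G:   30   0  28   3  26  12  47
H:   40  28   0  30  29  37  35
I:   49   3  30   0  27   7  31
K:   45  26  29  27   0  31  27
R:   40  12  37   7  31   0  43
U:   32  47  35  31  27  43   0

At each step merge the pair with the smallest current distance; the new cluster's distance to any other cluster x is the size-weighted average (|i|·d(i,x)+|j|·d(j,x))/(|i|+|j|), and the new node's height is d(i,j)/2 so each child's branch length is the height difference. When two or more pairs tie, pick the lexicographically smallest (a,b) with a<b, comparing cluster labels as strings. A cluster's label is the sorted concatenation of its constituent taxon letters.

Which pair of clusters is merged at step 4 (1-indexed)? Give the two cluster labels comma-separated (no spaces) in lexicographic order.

GIR,H

step 1: merge (G,I) at d=3; branch lengths G→3/2, I→3/2; new cluster GI
  updated: d(E,GI)=79/2, d(GI,H)=29, d(GI,K)=53/2, d(GI,R)=19/2, d(GI,U)=39
step 2: merge (GI,R) at d=19/2; branch lengths GI→13/4, R→19/4; new cluster GIR
  updated: d(E,GIR)=119/3, d(GIR,H)=95/3, d(GIR,K)=28, d(GIR,U)=121/3
step 3: merge (K,U) at d=27; branch lengths K→27/2, U→27/2; new cluster KU
  updated: d(E,KU)=77/2, d(GIR,KU)=205/6, d(H,KU)=32
step 4: merge (GIR,H) at d=95/3; branch lengths GIR→133/12, H→95/6; new cluster GHIR
  updated: d(E,GHIR)=159/4, d(GHIR,KU)=269/8
step 5: merge (GHIR,KU) at d=269/8; branch lengths GHIR→47/48, KU→53/16; new cluster GHIKRU
  updated: d(E,GHIKRU)=118/3
step 6: merge (E,GHIKRU) at d=118/3; branch lengths E→59/3, GHIKRU→137/48; new cluster EGHIKRU
final tree: (E:59/3,((((G:3/2,I:3/2):13/4,R:19/4):133/12,H:95/6):47/48,(K:27/2,U:27/2):53/16):137/48)
total length: 4403/48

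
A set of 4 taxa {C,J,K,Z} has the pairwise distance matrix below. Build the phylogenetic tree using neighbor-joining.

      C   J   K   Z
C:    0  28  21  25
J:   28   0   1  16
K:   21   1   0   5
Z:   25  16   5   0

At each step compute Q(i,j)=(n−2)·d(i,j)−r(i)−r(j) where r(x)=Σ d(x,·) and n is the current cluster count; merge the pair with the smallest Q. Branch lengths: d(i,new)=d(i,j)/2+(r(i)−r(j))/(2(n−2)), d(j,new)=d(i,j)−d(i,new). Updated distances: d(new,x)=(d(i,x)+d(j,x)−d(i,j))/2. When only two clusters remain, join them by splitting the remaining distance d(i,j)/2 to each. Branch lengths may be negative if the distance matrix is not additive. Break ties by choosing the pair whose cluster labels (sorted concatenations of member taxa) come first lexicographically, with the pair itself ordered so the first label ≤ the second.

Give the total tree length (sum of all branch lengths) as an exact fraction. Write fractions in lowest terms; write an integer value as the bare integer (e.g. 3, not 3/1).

61/2

step 1: merge (C,Z) at d=25, Q=-70; branch lengths C→39/2, Z→11/2; new cluster CZ
  updated: d(CZ,J)=19/2, d(CZ,K)=1/2
step 2: merge (CZ,J) at d=19/2, Q=-11; branch lengths CZ→9/2, J→5; new cluster CJZ
  updated: d(CJZ,K)=-4
step 3: merge (CJZ,K) at d=-4; branch lengths CJZ→-2, K→-2; new cluster CJKZ
final tree: (((C:39/2,Z:11/2):9/2,J:5):-2,K:-2)
total length: 61/2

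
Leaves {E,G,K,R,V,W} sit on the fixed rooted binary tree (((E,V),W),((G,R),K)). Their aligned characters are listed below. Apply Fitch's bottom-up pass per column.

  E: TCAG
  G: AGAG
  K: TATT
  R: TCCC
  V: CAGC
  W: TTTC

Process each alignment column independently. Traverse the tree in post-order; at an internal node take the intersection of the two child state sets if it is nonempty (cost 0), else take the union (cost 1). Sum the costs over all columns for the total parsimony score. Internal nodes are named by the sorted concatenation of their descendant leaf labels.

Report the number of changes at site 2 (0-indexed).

4

site 0, node EV: E={T} ∪ V={C} → {C,T} (+1)
site 0, node EVW: EV={C,T} ∩ W={T} → {T} (+0)
site 0, node GR: G={A} ∪ R={T} → {A,T} (+1)
site 0, node GKR: GR={A,T} ∩ K={T} → {T} (+0)
site 0, node EGKRVW: EVW={T} ∩ GKR={T} → {T} (+0)
site 1, node EV: E={C} ∪ V={A} → {A,C} (+1)
site 1, node EVW: EV={A,C} ∪ W={T} → {A,C,T} (+1)
site 1, node GR: G={G} ∪ R={C} → {C,G} (+1)
site 1, node GKR: GR={C,G} ∪ K={A} → {A,C,G} (+1)
site 1, node EGKRVW: EVW={A,C,T} ∩ GKR={A,C,G} → {A,C} (+0)
site 2, node EV: E={A} ∪ V={G} → {A,G} (+1)
site 2, node EVW: EV={A,G} ∪ W={T} → {A,G,T} (+1)
site 2, node GR: G={A} ∪ R={C} → {A,C} (+1)
site 2, node GKR: GR={A,C} ∪ K={T} → {A,C,T} (+1)
site 2, node EGKRVW: EVW={A,G,T} ∩ GKR={A,C,T} → {A,T} (+0)
site 3, node EV: E={G} ∪ V={C} → {C,G} (+1)
site 3, node EVW: EV={C,G} ∩ W={C} → {C} (+0)
site 3, node GR: G={G} ∪ R={C} → {C,G} (+1)
site 3, node GKR: GR={C,G} ∪ K={T} → {C,G,T} (+1)
site 3, node EGKRVW: EVW={C} ∩ GKR={C,G,T} → {C} (+0)
per-site changes: [2, 4, 4, 3]; total = 13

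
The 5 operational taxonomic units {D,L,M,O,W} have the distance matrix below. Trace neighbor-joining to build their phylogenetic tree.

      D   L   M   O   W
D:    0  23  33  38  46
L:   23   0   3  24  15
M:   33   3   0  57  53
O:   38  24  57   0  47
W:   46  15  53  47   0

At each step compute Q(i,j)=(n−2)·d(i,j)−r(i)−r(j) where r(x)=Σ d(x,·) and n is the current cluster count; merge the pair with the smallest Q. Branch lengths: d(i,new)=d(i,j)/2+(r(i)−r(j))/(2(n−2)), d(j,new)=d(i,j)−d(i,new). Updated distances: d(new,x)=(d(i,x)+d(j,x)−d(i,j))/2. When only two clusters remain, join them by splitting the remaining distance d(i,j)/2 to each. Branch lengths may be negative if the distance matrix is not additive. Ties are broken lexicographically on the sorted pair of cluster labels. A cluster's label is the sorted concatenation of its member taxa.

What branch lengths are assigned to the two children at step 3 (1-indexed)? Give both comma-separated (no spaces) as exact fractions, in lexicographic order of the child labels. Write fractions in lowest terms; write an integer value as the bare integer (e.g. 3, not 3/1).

35/8,75/8

iteration 1: select L,M (d=3, Q=-202); attach at lengths (-12, 15); label the merged cluster LM
  updated: d(D,LM)=53/2, d(LM,O)=39, d(LM,W)=65/2
iteration 2: select D,O (d=38, Q=-317/2); attach at lengths (125/8, 179/8); label the merged cluster DO
  updated: d(DO,LM)=55/4, d(DO,W)=55/2
iteration 3: select DO,LM (d=55/4, Q=-295/4); attach at lengths (35/8, 75/8); label the merged cluster DLMO
  updated: d(DLMO,W)=185/8
iteration 4: select DLMO,W (d=185/8); attach at lengths (185/16, 185/16); label the merged cluster DLMOW
final tree: (((D:125/8,O:179/8):35/8,(L:-12,M:15):75/8):185/16,W:185/16)
total length: 623/8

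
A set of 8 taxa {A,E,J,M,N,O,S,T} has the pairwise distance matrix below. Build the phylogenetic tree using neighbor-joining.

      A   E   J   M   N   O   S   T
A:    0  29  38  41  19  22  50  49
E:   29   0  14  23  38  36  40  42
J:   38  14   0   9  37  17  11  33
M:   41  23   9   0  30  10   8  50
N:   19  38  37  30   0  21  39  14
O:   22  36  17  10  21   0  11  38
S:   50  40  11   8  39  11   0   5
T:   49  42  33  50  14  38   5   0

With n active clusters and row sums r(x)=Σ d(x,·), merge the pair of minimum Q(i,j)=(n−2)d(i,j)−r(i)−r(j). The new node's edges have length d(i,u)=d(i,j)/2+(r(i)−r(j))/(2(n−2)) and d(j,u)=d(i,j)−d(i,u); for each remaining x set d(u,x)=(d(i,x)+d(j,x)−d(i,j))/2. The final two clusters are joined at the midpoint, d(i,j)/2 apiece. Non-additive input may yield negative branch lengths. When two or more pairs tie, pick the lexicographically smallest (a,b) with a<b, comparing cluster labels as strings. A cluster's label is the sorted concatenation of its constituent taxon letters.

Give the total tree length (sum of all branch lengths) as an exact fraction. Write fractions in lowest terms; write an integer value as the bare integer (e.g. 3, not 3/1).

step 1: merge (S,T) at d=5, Q=-365; branch lengths S→-37/12, T→97/12; new cluster ST
  updated: d(A,ST)=47, d(E,ST)=77/2, d(J,ST)=39/2, d(M,ST)=53/2, d(N,ST)=24, d(O,ST)=22
step 2: merge (A,N) at d=19, Q=-270; branch lengths A→61/5, N→34/5; new cluster AN
  updated: d(AN,E)=24, d(AN,J)=28, d(AN,M)=26, d(AN,O)=12, d(AN,ST)=26
step 3: merge (E,J) at d=14, Q=-167; branch lengths E→13, J→1; new cluster EJ
  updated: d(AN,EJ)=19, d(EJ,M)=9, d(EJ,O)=39/2, d(EJ,ST)=22
step 4: merge (EJ,M) at d=9, Q=-114; branch lengths EJ→25/6, M→29/6; new cluster EJM
  updated: d(AN,EJM)=18, d(EJM,O)=41/4, d(EJM,ST)=79/4
step 5: merge (AN,O) at d=12, Q=-305/4; branch lengths AN→143/16, O→49/16; new cluster ANO
  updated: d(ANO,EJM)=65/8, d(ANO,ST)=18
step 6: merge (ANO,EJM) at d=65/8, Q=-367/8; branch lengths ANO→51/16, EJM→79/16; new cluster AEJMNO
  updated: d(AEJMNO,ST)=237/16
step 7: merge (AEJMNO,ST) at d=237/16; branch lengths AEJMNO→237/32, ST→237/32; new cluster AEJMNOST
final tree: ((((A:61/5,N:34/5):143/16,O:49/16):51/16,((E:13,J:1):25/6,M:29/6):79/16):237/32,(S:-37/12,T:97/12):237/32)
total length: 1311/16

1311/16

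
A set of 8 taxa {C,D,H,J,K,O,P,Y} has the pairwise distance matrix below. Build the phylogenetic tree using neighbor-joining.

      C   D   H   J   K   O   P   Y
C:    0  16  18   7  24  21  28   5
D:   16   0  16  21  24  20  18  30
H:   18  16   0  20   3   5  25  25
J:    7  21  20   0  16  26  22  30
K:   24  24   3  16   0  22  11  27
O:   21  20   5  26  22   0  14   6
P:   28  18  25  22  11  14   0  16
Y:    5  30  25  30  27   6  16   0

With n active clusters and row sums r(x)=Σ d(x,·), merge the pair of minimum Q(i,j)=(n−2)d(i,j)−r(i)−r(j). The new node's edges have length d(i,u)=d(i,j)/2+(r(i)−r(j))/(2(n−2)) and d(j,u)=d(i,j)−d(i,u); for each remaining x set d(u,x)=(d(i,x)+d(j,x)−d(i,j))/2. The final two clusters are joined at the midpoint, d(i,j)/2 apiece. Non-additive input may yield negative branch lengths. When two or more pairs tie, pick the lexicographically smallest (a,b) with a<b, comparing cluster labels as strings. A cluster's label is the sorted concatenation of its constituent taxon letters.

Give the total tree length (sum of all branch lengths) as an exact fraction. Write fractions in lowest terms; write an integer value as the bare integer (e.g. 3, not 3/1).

943/16

iteration 1: select C,Y (d=5, Q=-228); attach at lengths (5/6, 25/6); label the merged cluster CY
  updated: d(CY,D)=41/2, d(CY,H)=19, d(CY,J)=16, d(CY,K)=23, d(CY,O)=11, d(CY,P)=39/2
iteration 2: select H,K (d=3, Q=-172); attach at lengths (2/5, 13/5); label the merged cluster HK
  updated: d(CY,HK)=39/2, d(D,HK)=37/2, d(HK,J)=33/2, d(HK,O)=12, d(HK,P)=33/2
iteration 3: select CY,O (d=11, Q=-251/2); attach at lengths (95/16, 81/16); label the merged cluster COY
  updated: d(COY,D)=59/4, d(COY,HK)=41/4, d(COY,J)=31/2, d(COY,P)=45/4
iteration 4: select HK,J (d=33/2, Q=-349/4); attach at lengths (145/24, 251/24); label the merged cluster HJK
  updated: d(COY,HJK)=37/8, d(D,HJK)=23/2, d(HJK,P)=11
iteration 5: select COY,HJK (d=37/8, Q=-97/2); attach at lengths (51/16, 23/16); label the merged cluster CHJKOY
  updated: d(CHJKOY,D)=173/16, d(CHJKOY,P)=141/16
iteration 6: select CHJKOY,D (d=173/16, Q=-301/8); attach at lengths (13/16, 10); label the merged cluster CDHJKOY
  updated: d(CDHJKOY,P)=8
iteration 7: select CDHJKOY,P (d=8); attach at lengths (4, 4); label the merged cluster CDHJKOPY
final tree: (((((C:5/6,Y:25/6):95/16,O:81/16):51/16,((H:2/5,K:13/5):145/24,J:251/24):23/16):13/16,D:10):4,P:4)
total length: 943/16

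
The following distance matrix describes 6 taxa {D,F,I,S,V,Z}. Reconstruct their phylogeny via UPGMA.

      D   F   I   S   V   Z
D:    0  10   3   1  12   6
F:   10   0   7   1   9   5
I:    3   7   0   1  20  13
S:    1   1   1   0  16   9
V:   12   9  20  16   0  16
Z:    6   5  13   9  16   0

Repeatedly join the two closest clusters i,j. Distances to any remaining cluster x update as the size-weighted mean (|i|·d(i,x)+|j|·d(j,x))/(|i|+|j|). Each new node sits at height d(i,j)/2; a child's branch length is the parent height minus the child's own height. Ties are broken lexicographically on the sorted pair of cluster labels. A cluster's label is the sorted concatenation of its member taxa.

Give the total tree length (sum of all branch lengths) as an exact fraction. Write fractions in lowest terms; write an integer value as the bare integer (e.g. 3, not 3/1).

step 1: merge (D,S) at d=1; branch lengths D→1/2, S→1/2; new cluster DS
  updated: d(DS,F)=11/2, d(DS,I)=2, d(DS,V)=14, d(DS,Z)=15/2
step 2: merge (DS,I) at d=2; branch lengths DS→1/2, I→1; new cluster DIS
  updated: d(DIS,F)=6, d(DIS,V)=16, d(DIS,Z)=28/3
step 3: merge (F,Z) at d=5; branch lengths F→5/2, Z→5/2; new cluster FZ
  updated: d(DIS,FZ)=23/3, d(FZ,V)=25/2
step 4: merge (DIS,FZ) at d=23/3; branch lengths DIS→17/6, FZ→4/3; new cluster DFISZ
  updated: d(DFISZ,V)=73/5
step 5: merge (DFISZ,V) at d=73/5; branch lengths DFISZ→52/15, V→73/10; new cluster DFISVZ
final tree: ((((D:1/2,S:1/2):1/2,I:1):17/6,(F:5/2,Z:5/2):4/3):52/15,V:73/10)
total length: 673/30

673/30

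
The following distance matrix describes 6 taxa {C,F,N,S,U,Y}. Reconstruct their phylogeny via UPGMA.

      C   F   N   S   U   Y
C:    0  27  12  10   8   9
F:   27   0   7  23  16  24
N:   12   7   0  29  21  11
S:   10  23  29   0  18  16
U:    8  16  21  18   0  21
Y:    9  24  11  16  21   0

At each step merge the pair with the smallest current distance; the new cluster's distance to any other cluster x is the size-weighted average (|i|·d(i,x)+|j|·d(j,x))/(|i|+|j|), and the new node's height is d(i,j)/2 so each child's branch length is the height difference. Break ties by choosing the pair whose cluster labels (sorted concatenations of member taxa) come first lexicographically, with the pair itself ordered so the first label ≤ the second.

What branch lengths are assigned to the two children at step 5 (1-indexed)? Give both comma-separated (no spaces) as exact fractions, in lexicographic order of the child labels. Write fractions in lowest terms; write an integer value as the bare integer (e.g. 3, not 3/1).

121/48,107/16

iteration 1: select F,N (d=7); attach at lengths (7/2, 7/2); label the merged cluster FN
  updated: d(C,FN)=39/2, d(FN,S)=26, d(FN,U)=37/2, d(FN,Y)=35/2
iteration 2: select C,U (d=8); attach at lengths (4, 4); label the merged cluster CU
  updated: d(CU,FN)=19, d(CU,S)=14, d(CU,Y)=15
iteration 3: select CU,S (d=14); attach at lengths (3, 7); label the merged cluster CSU
  updated: d(CSU,FN)=64/3, d(CSU,Y)=46/3
iteration 4: select CSU,Y (d=46/3); attach at lengths (2/3, 23/3); label the merged cluster CSUY
  updated: d(CSUY,FN)=163/8
iteration 5: select CSUY,FN (d=163/8); attach at lengths (121/48, 107/16); label the merged cluster CFNSUY
final tree: ((((C:4,U:4):3,S:7):2/3,Y:23/3):121/48,(F:7/2,N:7/2):107/16)
total length: 1021/24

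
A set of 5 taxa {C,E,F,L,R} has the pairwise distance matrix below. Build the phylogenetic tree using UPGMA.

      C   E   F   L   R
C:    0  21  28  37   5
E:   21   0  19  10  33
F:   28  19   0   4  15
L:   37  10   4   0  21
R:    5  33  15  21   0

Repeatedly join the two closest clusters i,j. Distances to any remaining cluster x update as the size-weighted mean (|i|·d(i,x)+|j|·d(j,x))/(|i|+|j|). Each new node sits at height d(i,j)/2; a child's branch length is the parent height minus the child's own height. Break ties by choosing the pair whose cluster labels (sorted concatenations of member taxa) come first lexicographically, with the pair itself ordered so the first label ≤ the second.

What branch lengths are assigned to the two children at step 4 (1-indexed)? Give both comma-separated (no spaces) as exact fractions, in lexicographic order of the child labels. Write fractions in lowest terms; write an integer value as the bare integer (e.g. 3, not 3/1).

125/12,17/3

iteration 1: select F,L (d=4); attach at lengths (2, 2); label the merged cluster FL
  updated: d(C,FL)=65/2, d(E,FL)=29/2, d(FL,R)=18
iteration 2: select C,R (d=5); attach at lengths (5/2, 5/2); label the merged cluster CR
  updated: d(CR,E)=27, d(CR,FL)=101/4
iteration 3: select E,FL (d=29/2); attach at lengths (29/4, 21/4); label the merged cluster EFL
  updated: d(CR,EFL)=155/6
iteration 4: select CR,EFL (d=155/6); attach at lengths (125/12, 17/3); label the merged cluster CEFLR
final tree: ((C:5/2,R:5/2):125/12,(E:29/4,(F:2,L:2):21/4):17/3)
total length: 451/12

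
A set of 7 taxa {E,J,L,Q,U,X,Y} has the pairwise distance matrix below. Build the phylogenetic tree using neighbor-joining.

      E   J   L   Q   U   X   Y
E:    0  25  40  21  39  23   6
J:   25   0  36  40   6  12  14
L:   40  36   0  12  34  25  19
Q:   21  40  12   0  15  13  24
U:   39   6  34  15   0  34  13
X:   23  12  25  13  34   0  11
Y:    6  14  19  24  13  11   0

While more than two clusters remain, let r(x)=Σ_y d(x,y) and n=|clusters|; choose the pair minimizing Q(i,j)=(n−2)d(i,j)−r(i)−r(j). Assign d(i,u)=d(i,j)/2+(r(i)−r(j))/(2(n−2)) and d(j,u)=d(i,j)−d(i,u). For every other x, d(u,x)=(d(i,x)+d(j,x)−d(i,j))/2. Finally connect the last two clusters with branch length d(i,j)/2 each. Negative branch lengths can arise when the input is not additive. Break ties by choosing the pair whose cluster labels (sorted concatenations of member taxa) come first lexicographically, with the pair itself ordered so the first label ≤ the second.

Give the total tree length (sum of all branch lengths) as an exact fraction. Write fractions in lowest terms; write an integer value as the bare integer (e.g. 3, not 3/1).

915/16

step 1: merge (J,U) at d=6, Q=-244; branch lengths J→11/5, U→19/5; new cluster JU
  updated: d(E,JU)=29, d(JU,L)=32, d(JU,Q)=49/2, d(JU,X)=20, d(JU,Y)=21/2
step 2: merge (L,Q) at d=12, Q=-349/2; branch lengths L→163/16, Q→29/16; new cluster LQ
  updated: d(E,LQ)=49/2, d(JU,LQ)=89/4, d(LQ,X)=13, d(LQ,Y)=31/2
step 3: merge (E,Y) at d=6, Q=-215/2; branch lengths E→115/12, Y→-43/12; new cluster EY
  updated: d(EY,JU)=67/4, d(EY,LQ)=17, d(EY,X)=14
step 4: merge (EY,JU) at d=67/4, Q=-293/4; branch lengths EY→89/16, JU→179/16; new cluster EJUY
  updated: d(EJUY,LQ)=45/4, d(EJUY,X)=69/8
step 5: merge (EJUY,LQ) at d=45/4, Q=-263/8; branch lengths EJUY→55/16, LQ→125/16; new cluster EJLQUY
  updated: d(EJLQUY,X)=83/16
step 6: merge (EJLQUY,X) at d=83/16; branch lengths EJLQUY→83/32, X→83/32; new cluster EJLQUXY
final tree: ((((E:115/12,Y:-43/12):89/16,(J:11/5,U:19/5):179/16):55/16,(L:163/16,Q:29/16):125/16):83/32,X:83/32)
total length: 915/16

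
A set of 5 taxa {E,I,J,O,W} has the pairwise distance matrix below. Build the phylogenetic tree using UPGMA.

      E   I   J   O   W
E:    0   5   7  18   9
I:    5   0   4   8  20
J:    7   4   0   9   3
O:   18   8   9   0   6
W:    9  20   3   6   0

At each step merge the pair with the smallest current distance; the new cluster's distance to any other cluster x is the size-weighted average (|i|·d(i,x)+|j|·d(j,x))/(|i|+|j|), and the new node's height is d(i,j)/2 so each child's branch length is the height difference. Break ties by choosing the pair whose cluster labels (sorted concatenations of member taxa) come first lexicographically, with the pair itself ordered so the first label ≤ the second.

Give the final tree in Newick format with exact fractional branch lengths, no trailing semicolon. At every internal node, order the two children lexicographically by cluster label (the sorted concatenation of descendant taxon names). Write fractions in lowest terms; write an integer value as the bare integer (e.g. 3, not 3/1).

iteration 1: select J,W (d=3); attach at lengths (3/2, 3/2); label the merged cluster JW
  updated: d(E,JW)=8, d(I,JW)=12, d(JW,O)=15/2
iteration 2: select E,I (d=5); attach at lengths (5/2, 5/2); label the merged cluster EI
  updated: d(EI,JW)=10, d(EI,O)=13
iteration 3: select JW,O (d=15/2); attach at lengths (9/4, 15/4); label the merged cluster JOW
  updated: d(EI,JOW)=11
iteration 4: select EI,JOW (d=11); attach at lengths (3, 7/4); label the merged cluster EIJOW
final tree: ((E:5/2,I:5/2):3,((J:3/2,W:3/2):9/4,O:15/4):7/4)
total length: 75/4

((E:5/2,I:5/2):3,((J:3/2,W:3/2):9/4,O:15/4):7/4)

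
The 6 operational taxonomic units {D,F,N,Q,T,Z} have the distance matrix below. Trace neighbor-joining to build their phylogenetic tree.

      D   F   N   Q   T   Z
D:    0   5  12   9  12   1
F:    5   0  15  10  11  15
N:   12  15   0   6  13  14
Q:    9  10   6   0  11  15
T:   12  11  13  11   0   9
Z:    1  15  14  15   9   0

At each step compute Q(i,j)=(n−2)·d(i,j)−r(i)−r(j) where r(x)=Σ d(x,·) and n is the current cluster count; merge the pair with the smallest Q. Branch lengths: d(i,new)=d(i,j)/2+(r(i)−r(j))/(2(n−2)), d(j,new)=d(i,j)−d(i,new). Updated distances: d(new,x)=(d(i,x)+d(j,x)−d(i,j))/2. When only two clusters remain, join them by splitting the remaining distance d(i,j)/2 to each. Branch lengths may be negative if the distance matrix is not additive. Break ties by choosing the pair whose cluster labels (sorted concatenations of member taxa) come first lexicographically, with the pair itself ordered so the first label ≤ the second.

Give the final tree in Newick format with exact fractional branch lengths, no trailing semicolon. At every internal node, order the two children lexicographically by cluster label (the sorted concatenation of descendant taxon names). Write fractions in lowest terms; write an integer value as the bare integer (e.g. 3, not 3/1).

((((D:-11/8,Z:19/8):35/8,F:41/8):5/8,(N:13/3,Q:5/3):31/8):41/16,T:41/16)

iteration 1: select D,Z (d=1, Q=-89); attach at lengths (-11/8, 19/8); label the merged cluster DZ
  updated: d(DZ,F)=19/2, d(DZ,N)=25/2, d(DZ,Q)=23/2, d(DZ,T)=10
iteration 2: select N,Q (d=6, Q=-67); attach at lengths (13/3, 5/3); label the merged cluster NQ
  updated: d(DZ,NQ)=9, d(F,NQ)=19/2, d(NQ,T)=9
iteration 3: select DZ,F (d=19/2, Q=-79/2); attach at lengths (35/8, 41/8); label the merged cluster DFZ
  updated: d(DFZ,NQ)=9/2, d(DFZ,T)=23/4
iteration 4: select DFZ,NQ (d=9/2, Q=-77/4); attach at lengths (5/8, 31/8); label the merged cluster DFNQZ
  updated: d(DFNQZ,T)=41/8
iteration 5: select DFNQZ,T (d=41/8); attach at lengths (41/16, 41/16); label the merged cluster DFNQTZ
final tree: ((((D:-11/8,Z:19/8):35/8,F:41/8):5/8,(N:13/3,Q:5/3):31/8):41/16,T:41/16)
total length: 209/8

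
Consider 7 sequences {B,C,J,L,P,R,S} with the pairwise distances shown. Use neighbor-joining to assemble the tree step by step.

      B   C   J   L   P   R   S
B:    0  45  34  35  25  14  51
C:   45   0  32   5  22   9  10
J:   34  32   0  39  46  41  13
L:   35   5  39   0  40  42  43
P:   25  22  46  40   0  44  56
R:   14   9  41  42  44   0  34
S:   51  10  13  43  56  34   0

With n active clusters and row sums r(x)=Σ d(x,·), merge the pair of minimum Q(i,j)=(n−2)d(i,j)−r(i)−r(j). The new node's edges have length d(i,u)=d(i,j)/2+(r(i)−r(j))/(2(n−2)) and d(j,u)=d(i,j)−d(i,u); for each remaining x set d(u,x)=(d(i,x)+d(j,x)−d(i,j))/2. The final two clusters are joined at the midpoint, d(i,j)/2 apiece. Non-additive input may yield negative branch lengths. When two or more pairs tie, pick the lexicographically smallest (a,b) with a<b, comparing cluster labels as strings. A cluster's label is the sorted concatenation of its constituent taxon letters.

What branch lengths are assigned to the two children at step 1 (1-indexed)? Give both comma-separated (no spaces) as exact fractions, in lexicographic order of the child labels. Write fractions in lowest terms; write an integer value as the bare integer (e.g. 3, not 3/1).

1. join J+S (d=13, Q=-347) ⇒ JS; edges |J|=63/10, |S|=67/10
  updated: d(B,JS)=36, d(C,JS)=29/2, d(JS,L)=69/2, d(JS,P)=89/2, d(JS,R)=31
2. join B+R (d=14, Q=-239) ⇒ BR; edges |B|=71/8, |R|=41/8
  updated: d(BR,C)=20, d(BR,JS)=53/2, d(BR,L)=63/2, d(BR,P)=55/2
3. join C+L (d=5, Q=-315/2) ⇒ CL; edges |C|=-23/4, |L|=43/4
  updated: d(BR,CL)=93/4, d(CL,JS)=22, d(CL,P)=57/2
4. join BR+P (d=55/2, Q=-491/4) ⇒ BPR; edges |BR|=127/16, |P|=313/16
  updated: d(BPR,CL)=97/8, d(BPR,JS)=87/4
5. join BPR+CL (d=97/8, Q=-447/8) ⇒ BCLPR; edges |BPR|=95/16, |CL|=99/16
  updated: d(BCLPR,JS)=253/16
6. join BCLPR+JS (d=253/16) ⇒ BCJLPRS; edges |BCLPR|=253/32, |JS|=253/32
final tree: ((((B:71/8,R:41/8):127/16,P:313/16):95/16,(C:-23/4,L:43/4):99/16):253/32,(J:63/10,S:67/10):253/32)
total length: 1399/16

63/10,67/10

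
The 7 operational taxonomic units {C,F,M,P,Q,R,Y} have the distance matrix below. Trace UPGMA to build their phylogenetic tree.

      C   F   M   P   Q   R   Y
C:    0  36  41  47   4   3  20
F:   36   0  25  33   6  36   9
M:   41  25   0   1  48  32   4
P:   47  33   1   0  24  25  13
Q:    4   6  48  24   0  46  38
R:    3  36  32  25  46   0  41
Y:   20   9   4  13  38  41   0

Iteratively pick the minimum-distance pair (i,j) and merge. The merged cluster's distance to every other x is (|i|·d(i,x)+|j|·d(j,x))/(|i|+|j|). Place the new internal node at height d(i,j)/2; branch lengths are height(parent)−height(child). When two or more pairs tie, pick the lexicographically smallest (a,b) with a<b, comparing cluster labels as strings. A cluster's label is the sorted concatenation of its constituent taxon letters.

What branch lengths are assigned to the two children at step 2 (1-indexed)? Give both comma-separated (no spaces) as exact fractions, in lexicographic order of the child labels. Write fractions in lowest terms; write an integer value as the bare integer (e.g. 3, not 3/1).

1. join M+P (d=1) ⇒ MP; edges |M|=1/2, |P|=1/2
  updated: d(C,MP)=44, d(F,MP)=29, d(MP,Q)=36, d(MP,R)=57/2, d(MP,Y)=17/2
2. join C+R (d=3) ⇒ CR; edges |C|=3/2, |R|=3/2
  updated: d(CR,F)=36, d(CR,MP)=145/4, d(CR,Q)=25, d(CR,Y)=61/2
3. join F+Q (d=6) ⇒ FQ; edges |F|=3, |Q|=3
  updated: d(CR,FQ)=61/2, d(FQ,MP)=65/2, d(FQ,Y)=47/2
4. join MP+Y (d=17/2) ⇒ MPY; edges |MP|=15/4, |Y|=17/4
  updated: d(CR,MPY)=103/3, d(FQ,MPY)=59/2
5. join FQ+MPY (d=59/2) ⇒ FMPQY; edges |FQ|=47/4, |MPY|=21/2
  updated: d(CR,FMPQY)=164/5
6. join CR+FMPQY (d=164/5) ⇒ CFMPQRY; edges |CR|=149/10, |FMPQY|=33/20
final tree: ((C:3/2,R:3/2):149/10,((F:3,Q:3):47/4,((M:1/2,P:1/2):15/4,Y:17/4):21/2):33/20)
total length: 284/5

3/2,3/2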